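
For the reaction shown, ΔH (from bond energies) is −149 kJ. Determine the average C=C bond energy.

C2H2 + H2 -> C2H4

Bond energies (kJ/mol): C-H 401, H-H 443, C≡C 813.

Let D be the C=C bond energy.
Σ(broken) = 1×813 + 2×401 + 1×443 = 2058
Σ(formed) = 4×401 + 1×D = 1604 + D
ΔH = Σ(broken) − Σ(formed) = (2058) − (1604 + D) = +454 − D
Setting this equal to −149 kJ gives D = 603 kJ/mol.

D(C=C) ≈ 603 kJ/mol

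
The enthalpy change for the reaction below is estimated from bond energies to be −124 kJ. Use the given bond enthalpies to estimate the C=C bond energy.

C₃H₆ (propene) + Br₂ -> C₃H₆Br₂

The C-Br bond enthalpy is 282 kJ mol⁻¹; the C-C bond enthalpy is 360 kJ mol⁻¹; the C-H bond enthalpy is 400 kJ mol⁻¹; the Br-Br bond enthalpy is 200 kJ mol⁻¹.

Let D be the C=C bond energy.
Σ(broken) = 1×200 + 1×360 + 6×400 + 1×D = 2960 + D
Σ(formed) = 2×282 + 2×360 + 6×400 = 3684
ΔH = Σ(broken) − Σ(formed) = (2960 + D) − (3684) = −724 + D
Setting this equal to −124 kJ gives D = 600 kJ/mol.

D(C=C) ≈ 600 kJ/mol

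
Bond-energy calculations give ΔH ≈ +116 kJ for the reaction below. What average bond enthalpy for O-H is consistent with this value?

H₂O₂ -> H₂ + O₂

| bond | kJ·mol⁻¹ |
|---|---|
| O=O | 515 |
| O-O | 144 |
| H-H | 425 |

D(O-H) ≈ 456 kJ/mol

Let D be the O-H bond energy.
Σ(broken) = 2×D + 1×144 = 144 + 2D
Σ(formed) = 1×425 + 1×515 = 940
ΔH = Σ(broken) − Σ(formed) = (144 + 2D) − (940) = −796 + 2D
Setting this equal to +116 kJ gives 2D = 912, so D = 456 kJ/mol.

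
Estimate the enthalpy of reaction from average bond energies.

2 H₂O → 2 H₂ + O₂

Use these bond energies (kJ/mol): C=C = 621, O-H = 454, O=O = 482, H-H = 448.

Bonds broken (reactants):
  O-H: 4 × 454 = 1816
  Σ(broken) = 1816 kJ
Bonds formed (products):
  H-H: 2 × 448 = 896
  O=O: 1 × 482 = 482
  Σ(formed) = 1378 kJ
ΔH = Σ(broken) − Σ(formed) = 1816 − 1378 = +438 kJ

ΔH ≈ +438 kJ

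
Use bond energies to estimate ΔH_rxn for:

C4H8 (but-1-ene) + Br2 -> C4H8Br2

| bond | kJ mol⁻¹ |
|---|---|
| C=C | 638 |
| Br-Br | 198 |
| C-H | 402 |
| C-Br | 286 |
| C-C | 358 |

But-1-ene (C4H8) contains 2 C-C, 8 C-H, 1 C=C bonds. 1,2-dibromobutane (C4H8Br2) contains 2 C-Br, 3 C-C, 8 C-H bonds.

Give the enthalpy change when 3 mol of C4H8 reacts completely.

ΔH = −282 kJ

Bonds broken (reactants):
  Br-Br: 1 × 198 = 198
  C-C: 2 × 358 = 716
  C-H: 8 × 402 = 3216
  C=C: 1 × 638 = 638
  Σ(broken) = 4768 kJ
Bonds formed (products):
  C-Br: 2 × 286 = 572
  C-C: 3 × 358 = 1074
  C-H: 8 × 402 = 3216
  Σ(formed) = 4862 kJ
ΔH = Σ(broken) − Σ(formed) = 4768 − 4862 = −94 kJ
For 3× the reaction as written: 3 × (−94) = −282 kJ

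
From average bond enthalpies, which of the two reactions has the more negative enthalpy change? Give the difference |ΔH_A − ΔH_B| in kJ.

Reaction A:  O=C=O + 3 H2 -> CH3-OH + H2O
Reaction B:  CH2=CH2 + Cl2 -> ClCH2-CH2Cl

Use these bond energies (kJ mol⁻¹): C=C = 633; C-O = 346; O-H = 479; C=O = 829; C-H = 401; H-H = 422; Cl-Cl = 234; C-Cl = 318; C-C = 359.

Reaction B, by 66 kJ

Reaction A:
  Bonds broken (reactants):
    C=O: 2 × 829 = 1658
    H-H: 3 × 422 = 1266
    Σ(broken) = 2924 kJ
  Bonds formed (products):
    C-H: 3 × 401 = 1203
    C-O: 1 × 346 = 346
    O-H: 3 × 479 = 1437
    Σ(formed) = 2986 kJ
  ΔH_A = 2924 − 2986 = −62 kJ
Reaction B:
  Bonds broken (reactants):
    C-H: 4 × 401 = 1604
    C=C: 1 × 633 = 633
    Cl-Cl: 1 × 234 = 234
    Σ(broken) = 2471 kJ
  Bonds formed (products):
    C-C: 1 × 359 = 359
    C-Cl: 2 × 318 = 636
    C-H: 4 × 401 = 1604
    Σ(formed) = 2599 kJ
  ΔH_B = 2471 − 2599 = −128 kJ
ΔH_A − ΔH_B = +66 kJ, so reaction B has the more negative ΔH; |ΔH_A − ΔH_B| = 66 kJ.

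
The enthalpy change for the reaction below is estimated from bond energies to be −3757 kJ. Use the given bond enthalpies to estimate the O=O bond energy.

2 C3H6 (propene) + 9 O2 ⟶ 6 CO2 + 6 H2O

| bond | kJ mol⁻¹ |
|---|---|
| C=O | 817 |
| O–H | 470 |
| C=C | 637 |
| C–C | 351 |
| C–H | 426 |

Let D be the O=O bond energy.
Σ(broken) = 2×351 + 12×426 + 2×637 + 9×D = 7088 + 9D
Σ(formed) = 12×817 + 12×470 = 15444
ΔH = Σ(broken) − Σ(formed) = (7088 + 9D) − (15444) = −8356 + 9D
Setting this equal to −3757 kJ gives 9D = 4599, so D = 511 kJ/mol.

D(O=O) ≈ 511 kJ/mol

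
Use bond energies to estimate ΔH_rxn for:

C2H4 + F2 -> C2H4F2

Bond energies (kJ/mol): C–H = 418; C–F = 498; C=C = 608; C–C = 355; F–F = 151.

Bonds broken (reactants):
  C–H: 4 × 418 = 1672
  C=C: 1 × 608 = 608
  F–F: 1 × 151 = 151
  Σ(broken) = 2431 kJ
Bonds formed (products):
  C–C: 1 × 355 = 355
  C–F: 2 × 498 = 996
  C–H: 4 × 418 = 1672
  Σ(formed) = 3023 kJ
ΔH = Σ(broken) − Σ(formed) = 2431 − 3023 = −592 kJ

ΔH ≈ −592 kJ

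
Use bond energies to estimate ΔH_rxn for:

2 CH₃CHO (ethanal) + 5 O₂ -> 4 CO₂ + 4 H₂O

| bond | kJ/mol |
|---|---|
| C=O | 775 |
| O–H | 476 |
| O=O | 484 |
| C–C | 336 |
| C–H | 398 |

Bonds broken (reactants):
  C–C: 2 × 336 = 672
  C–H: 8 × 398 = 3184
  C=O: 2 × 775 = 1550
  O=O: 5 × 484 = 2420
  Σ(broken) = 7826 kJ
Bonds formed (products):
  C=O: 8 × 775 = 6200
  O–H: 8 × 476 = 3808
  Σ(formed) = 10008 kJ
ΔH = Σ(broken) − Σ(formed) = 7826 − 10008 = −2182 kJ

ΔH ≈ −2182 kJ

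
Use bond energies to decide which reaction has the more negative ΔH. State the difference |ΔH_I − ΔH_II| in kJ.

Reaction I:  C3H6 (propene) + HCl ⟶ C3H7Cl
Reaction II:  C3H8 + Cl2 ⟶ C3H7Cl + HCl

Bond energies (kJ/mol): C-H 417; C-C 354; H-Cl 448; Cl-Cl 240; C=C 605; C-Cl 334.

Reaction II, by 73 kJ

Reaction I:
  Bonds broken (reactants):
    C-C: 1 × 354 = 354
    C-H: 6 × 417 = 2502
    C=C: 1 × 605 = 605
    H-Cl: 1 × 448 = 448
    Σ(broken) = 3909 kJ
  Bonds formed (products):
    C-C: 2 × 354 = 708
    C-Cl: 1 × 334 = 334
    C-H: 7 × 417 = 2919
    Σ(formed) = 3961 kJ
  ΔH_I = 3909 − 3961 = −52 kJ
Reaction II:
  Bonds broken (reactants):
    C-C: 2 × 354 = 708
    C-H: 8 × 417 = 3336
    Cl-Cl: 1 × 240 = 240
    Σ(broken) = 4284 kJ
  Bonds formed (products):
    C-C: 2 × 354 = 708
    C-Cl: 1 × 334 = 334
    C-H: 7 × 417 = 2919
    H-Cl: 1 × 448 = 448
    Σ(formed) = 4409 kJ
  ΔH_II = 4284 − 4409 = −125 kJ
ΔH_I − ΔH_II = +73 kJ, so reaction II has the more negative ΔH; |ΔH_I − ΔH_II| = 73 kJ.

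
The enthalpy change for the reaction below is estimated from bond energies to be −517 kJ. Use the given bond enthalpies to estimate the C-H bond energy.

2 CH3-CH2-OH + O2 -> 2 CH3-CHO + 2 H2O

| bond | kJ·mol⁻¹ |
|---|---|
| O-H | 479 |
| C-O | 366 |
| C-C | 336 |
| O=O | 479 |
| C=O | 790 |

D(C-H) ≈ 405 kJ/mol

Let D be the C-H bond energy.
Σ(broken) = 2×336 + 10×D + 2×366 + 2×479 + 1×479 = 2841 + 10D
Σ(formed) = 2×336 + 8×D + 2×790 + 4×479 = 4168 + 8D
ΔH = Σ(broken) − Σ(formed) = (2841 + 10D) − (4168 + 8D) = −1327 + 2D
Setting this equal to −517 kJ gives 2D = 810, so D = 405 kJ/mol.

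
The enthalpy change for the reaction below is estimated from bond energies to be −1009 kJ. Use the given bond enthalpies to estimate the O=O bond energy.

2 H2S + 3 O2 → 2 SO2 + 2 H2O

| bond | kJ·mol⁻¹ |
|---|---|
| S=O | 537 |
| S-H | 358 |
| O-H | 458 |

Let D be the O=O bond energy.
Σ(broken) = 3×D + 4×358 = 1432 + 3D
Σ(formed) = 4×458 + 4×537 = 3980
ΔH = Σ(broken) − Σ(formed) = (1432 + 3D) − (3980) = −2548 + 3D
Setting this equal to −1009 kJ gives 3D = 1539, so D = 513 kJ/mol.

D(O=O) ≈ 513 kJ/mol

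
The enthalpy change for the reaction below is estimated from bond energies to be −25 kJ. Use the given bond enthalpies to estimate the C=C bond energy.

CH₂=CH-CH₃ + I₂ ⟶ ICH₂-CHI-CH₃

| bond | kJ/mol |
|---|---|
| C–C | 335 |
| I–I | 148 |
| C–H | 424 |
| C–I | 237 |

D(C=C) ≈ 636 kJ/mol

Let D be the C=C bond energy.
Σ(broken) = 1×335 + 6×424 + 1×D + 1×148 = 3027 + D
Σ(formed) = 2×335 + 6×424 + 2×237 = 3688
ΔH = Σ(broken) − Σ(formed) = (3027 + D) − (3688) = −661 + D
Setting this equal to −25 kJ gives D = 636 kJ/mol.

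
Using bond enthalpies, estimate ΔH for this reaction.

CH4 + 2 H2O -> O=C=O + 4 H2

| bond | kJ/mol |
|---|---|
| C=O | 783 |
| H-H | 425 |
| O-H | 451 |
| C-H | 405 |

ΔH ≈ +158 kJ

Bonds broken (reactants):
  C-H: 4 × 405 = 1620
  O-H: 4 × 451 = 1804
  Σ(broken) = 3424 kJ
Bonds formed (products):
  C=O: 2 × 783 = 1566
  H-H: 4 × 425 = 1700
  Σ(formed) = 3266 kJ
ΔH = Σ(broken) − Σ(formed) = 3424 − 3266 = +158 kJ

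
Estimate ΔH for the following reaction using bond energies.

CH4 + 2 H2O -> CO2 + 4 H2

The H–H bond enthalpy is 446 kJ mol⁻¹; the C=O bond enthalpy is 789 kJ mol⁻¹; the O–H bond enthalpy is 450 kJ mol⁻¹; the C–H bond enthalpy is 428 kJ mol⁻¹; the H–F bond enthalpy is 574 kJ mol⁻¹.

Bonds broken (reactants):
  C–H: 4 × 428 = 1712
  O–H: 4 × 450 = 1800
  Σ(broken) = 3512 kJ
Bonds formed (products):
  C=O: 2 × 789 = 1578
  H–H: 4 × 446 = 1784
  Σ(formed) = 3362 kJ
ΔH = Σ(broken) − Σ(formed) = 3512 − 3362 = +150 kJ

ΔH ≈ +150 kJ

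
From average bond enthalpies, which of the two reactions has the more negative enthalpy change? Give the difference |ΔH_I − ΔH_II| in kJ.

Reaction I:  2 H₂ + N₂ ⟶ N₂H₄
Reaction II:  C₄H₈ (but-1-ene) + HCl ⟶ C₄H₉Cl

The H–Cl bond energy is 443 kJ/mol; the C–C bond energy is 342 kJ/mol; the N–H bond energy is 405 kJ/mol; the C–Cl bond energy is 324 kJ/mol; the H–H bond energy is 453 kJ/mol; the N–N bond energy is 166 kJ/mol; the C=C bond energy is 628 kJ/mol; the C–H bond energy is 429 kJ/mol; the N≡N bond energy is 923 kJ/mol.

Reaction I:
  Bonds broken (reactants):
    H–H: 2 × 453 = 906
    N≡N: 1 × 923 = 923
    Σ(broken) = 1829 kJ
  Bonds formed (products):
    N–H: 4 × 405 = 1620
    N–N: 1 × 166 = 166
    Σ(formed) = 1786 kJ
  ΔH_I = 1829 − 1786 = +43 kJ
Reaction II:
  Bonds broken (reactants):
    C–C: 2 × 342 = 684
    C–H: 8 × 429 = 3432
    C=C: 1 × 628 = 628
    H–Cl: 1 × 443 = 443
    Σ(broken) = 5187 kJ
  Bonds formed (products):
    C–C: 3 × 342 = 1026
    C–Cl: 1 × 324 = 324
    C–H: 9 × 429 = 3861
    Σ(formed) = 5211 kJ
  ΔH_II = 5187 − 5211 = −24 kJ
ΔH_I − ΔH_II = +67 kJ, so reaction II has the more negative ΔH; |ΔH_I − ΔH_II| = 67 kJ.

Reaction II, by 67 kJ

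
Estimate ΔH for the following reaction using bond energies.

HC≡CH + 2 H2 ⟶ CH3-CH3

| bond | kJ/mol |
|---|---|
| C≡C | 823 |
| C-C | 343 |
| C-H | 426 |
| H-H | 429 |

ΔH ≈ −366 kJ

Bonds broken (reactants):
  C≡C: 1 × 823 = 823
  C-H: 2 × 426 = 852
  H-H: 2 × 429 = 858
  Σ(broken) = 2533 kJ
Bonds formed (products):
  C-C: 1 × 343 = 343
  C-H: 6 × 426 = 2556
  Σ(formed) = 2899 kJ
ΔH = Σ(broken) − Σ(formed) = 2533 − 2899 = −366 kJ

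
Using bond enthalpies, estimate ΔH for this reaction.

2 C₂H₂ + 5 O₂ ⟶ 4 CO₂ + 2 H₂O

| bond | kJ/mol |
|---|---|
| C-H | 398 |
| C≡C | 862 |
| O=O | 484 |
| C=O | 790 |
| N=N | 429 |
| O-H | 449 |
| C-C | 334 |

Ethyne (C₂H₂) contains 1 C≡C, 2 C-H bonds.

ΔH ≈ −2380 kJ

Bonds broken (reactants):
  C≡C: 2 × 862 = 1724
  C-H: 4 × 398 = 1592
  O=O: 5 × 484 = 2420
  Σ(broken) = 5736 kJ
Bonds formed (products):
  C=O: 8 × 790 = 6320
  O-H: 4 × 449 = 1796
  Σ(formed) = 8116 kJ
ΔH = Σ(broken) − Σ(formed) = 5736 − 8116 = −2380 kJ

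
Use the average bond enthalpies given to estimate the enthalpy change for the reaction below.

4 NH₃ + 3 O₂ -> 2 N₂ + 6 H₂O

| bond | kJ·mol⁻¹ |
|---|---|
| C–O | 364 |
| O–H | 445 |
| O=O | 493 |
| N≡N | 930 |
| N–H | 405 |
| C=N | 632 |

Bonds broken (reactants):
  N–H: 12 × 405 = 4860
  O=O: 3 × 493 = 1479
  Σ(broken) = 6339 kJ
Bonds formed (products):
  N≡N: 2 × 930 = 1860
  O–H: 12 × 445 = 5340
  Σ(formed) = 7200 kJ
ΔH = Σ(broken) − Σ(formed) = 6339 − 7200 = −861 kJ

ΔH ≈ −861 kJ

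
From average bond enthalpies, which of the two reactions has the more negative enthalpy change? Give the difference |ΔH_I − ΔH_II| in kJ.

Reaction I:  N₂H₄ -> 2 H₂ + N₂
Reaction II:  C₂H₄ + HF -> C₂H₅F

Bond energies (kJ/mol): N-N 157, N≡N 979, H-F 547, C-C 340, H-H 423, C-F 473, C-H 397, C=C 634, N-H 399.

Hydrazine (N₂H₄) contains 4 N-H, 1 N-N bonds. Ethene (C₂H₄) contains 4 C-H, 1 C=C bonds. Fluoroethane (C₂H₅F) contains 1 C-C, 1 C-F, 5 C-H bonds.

Reaction I:
  Bonds broken (reactants):
    N-H: 4 × 399 = 1596
    N-N: 1 × 157 = 157
    Σ(broken) = 1753 kJ
  Bonds formed (products):
    H-H: 2 × 423 = 846
    N≡N: 1 × 979 = 979
    Σ(formed) = 1825 kJ
  ΔH_I = 1753 − 1825 = −72 kJ
Reaction II:
  Bonds broken (reactants):
    C-H: 4 × 397 = 1588
    C=C: 1 × 634 = 634
    H-F: 1 × 547 = 547
    Σ(broken) = 2769 kJ
  Bonds formed (products):
    C-C: 1 × 340 = 340
    C-F: 1 × 473 = 473
    C-H: 5 × 397 = 1985
    Σ(formed) = 2798 kJ
  ΔH_II = 2769 − 2798 = −29 kJ
ΔH_I − ΔH_II = −43 kJ, so reaction I has the more negative ΔH; |ΔH_I − ΔH_II| = 43 kJ.

Reaction I, by 43 kJ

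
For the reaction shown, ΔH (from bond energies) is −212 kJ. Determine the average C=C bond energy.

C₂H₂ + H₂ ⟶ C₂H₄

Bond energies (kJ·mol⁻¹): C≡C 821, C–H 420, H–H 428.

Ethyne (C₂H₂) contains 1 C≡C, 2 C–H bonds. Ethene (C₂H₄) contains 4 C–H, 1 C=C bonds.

Let D be the C=C bond energy.
Σ(broken) = 1×821 + 2×420 + 1×428 = 2089
Σ(formed) = 4×420 + 1×D = 1680 + D
ΔH = Σ(broken) − Σ(formed) = (2089) − (1680 + D) = +409 − D
Setting this equal to −212 kJ gives D = 621 kJ/mol.

D(C=C) ≈ 621 kJ/mol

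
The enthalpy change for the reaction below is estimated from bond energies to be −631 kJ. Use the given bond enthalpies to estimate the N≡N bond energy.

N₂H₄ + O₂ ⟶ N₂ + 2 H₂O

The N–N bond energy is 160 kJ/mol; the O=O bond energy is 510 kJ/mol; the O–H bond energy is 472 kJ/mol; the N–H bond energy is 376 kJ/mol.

Let D be the N≡N bond energy.
Σ(broken) = 4×376 + 1×160 + 1×510 = 2174
Σ(formed) = 1×D + 4×472 = 1888 + D
ΔH = Σ(broken) − Σ(formed) = (2174) − (1888 + D) = +286 − D
Setting this equal to −631 kJ gives D = 917 kJ/mol.

D(N≡N) ≈ 917 kJ/mol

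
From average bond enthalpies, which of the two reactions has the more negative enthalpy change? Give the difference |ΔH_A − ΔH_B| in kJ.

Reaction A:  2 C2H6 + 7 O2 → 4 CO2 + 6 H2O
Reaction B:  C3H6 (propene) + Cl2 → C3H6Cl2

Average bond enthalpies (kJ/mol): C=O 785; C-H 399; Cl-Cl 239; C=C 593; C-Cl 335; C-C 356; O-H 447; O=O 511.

Reaction A:
  Bonds broken (reactants):
    C-C: 2 × 356 = 712
    C-H: 12 × 399 = 4788
    O=O: 7 × 511 = 3577
    Σ(broken) = 9077 kJ
  Bonds formed (products):
    C=O: 8 × 785 = 6280
    O-H: 12 × 447 = 5364
    Σ(formed) = 11644 kJ
  ΔH_A = 9077 − 11644 = −2567 kJ
Reaction B:
  Bonds broken (reactants):
    C-C: 1 × 356 = 356
    C-H: 6 × 399 = 2394
    C=C: 1 × 593 = 593
    Cl-Cl: 1 × 239 = 239
    Σ(broken) = 3582 kJ
  Bonds formed (products):
    C-C: 2 × 356 = 712
    C-Cl: 2 × 335 = 670
    C-H: 6 × 399 = 2394
    Σ(formed) = 3776 kJ
  ΔH_B = 3582 − 3776 = −194 kJ
ΔH_A − ΔH_B = −2373 kJ, so reaction A has the more negative ΔH; |ΔH_A − ΔH_B| = 2373 kJ.

Reaction A, by 2373 kJ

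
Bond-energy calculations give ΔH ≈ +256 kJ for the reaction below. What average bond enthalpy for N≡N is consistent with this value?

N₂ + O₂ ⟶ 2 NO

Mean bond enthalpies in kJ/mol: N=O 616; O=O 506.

Let D be the N≡N bond energy.
Σ(broken) = 1×D + 1×506 = 506 + D
Σ(formed) = 2×616 = 1232
ΔH = Σ(broken) − Σ(formed) = (506 + D) − (1232) = −726 + D
Setting this equal to +256 kJ gives D = 982 kJ/mol.

D(N≡N) ≈ 982 kJ/mol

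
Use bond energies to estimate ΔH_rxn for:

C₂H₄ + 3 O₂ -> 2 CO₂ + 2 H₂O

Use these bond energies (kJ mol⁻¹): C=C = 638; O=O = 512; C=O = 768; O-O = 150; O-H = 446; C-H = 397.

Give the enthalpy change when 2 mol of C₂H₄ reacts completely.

ΔH = −2188 kJ

Bonds broken (reactants):
  C-H: 4 × 397 = 1588
  C=C: 1 × 638 = 638
  O=O: 3 × 512 = 1536
  Σ(broken) = 3762 kJ
Bonds formed (products):
  C=O: 4 × 768 = 3072
  O-H: 4 × 446 = 1784
  Σ(formed) = 4856 kJ
ΔH = Σ(broken) − Σ(formed) = 3762 − 4856 = −1094 kJ
For 2× the reaction as written: 2 × (−1094) = −2188 kJ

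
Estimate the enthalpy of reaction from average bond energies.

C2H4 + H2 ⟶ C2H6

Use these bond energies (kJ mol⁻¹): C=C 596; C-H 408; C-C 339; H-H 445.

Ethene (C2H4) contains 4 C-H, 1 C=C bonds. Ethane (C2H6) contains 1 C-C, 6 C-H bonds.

Bonds broken (reactants):
  C-H: 4 × 408 = 1632
  C=C: 1 × 596 = 596
  H-H: 1 × 445 = 445
  Σ(broken) = 2673 kJ
Bonds formed (products):
  C-C: 1 × 339 = 339
  C-H: 6 × 408 = 2448
  Σ(formed) = 2787 kJ
ΔH = Σ(broken) − Σ(formed) = 2673 − 2787 = −114 kJ

ΔH ≈ −114 kJ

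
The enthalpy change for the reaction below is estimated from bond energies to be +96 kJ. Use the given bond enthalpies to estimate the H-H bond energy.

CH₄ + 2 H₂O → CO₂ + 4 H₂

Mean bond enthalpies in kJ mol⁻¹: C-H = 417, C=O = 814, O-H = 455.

Let D be the H-H bond energy.
Σ(broken) = 4×417 + 4×455 = 3488
Σ(formed) = 2×814 + 4×D = 1628 + 4D
ΔH = Σ(broken) − Σ(formed) = (3488) − (1628 + 4D) = +1860 − 4D
Setting this equal to +96 kJ gives 4D = 1764, so D = 441 kJ/mol.

D(H-H) ≈ 441 kJ/mol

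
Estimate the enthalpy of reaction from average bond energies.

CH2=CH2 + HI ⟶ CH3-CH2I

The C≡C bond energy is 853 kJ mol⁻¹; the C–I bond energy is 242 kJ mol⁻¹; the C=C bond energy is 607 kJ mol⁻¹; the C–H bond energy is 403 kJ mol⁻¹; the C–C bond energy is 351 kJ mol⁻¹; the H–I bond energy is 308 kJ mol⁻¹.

ΔH ≈ −81 kJ

Bonds broken (reactants):
  C–H: 4 × 403 = 1612
  C=C: 1 × 607 = 607
  H–I: 1 × 308 = 308
  Σ(broken) = 2527 kJ
Bonds formed (products):
  C–C: 1 × 351 = 351
  C–H: 5 × 403 = 2015
  C–I: 1 × 242 = 242
  Σ(formed) = 2608 kJ
ΔH = Σ(broken) − Σ(formed) = 2527 − 2608 = −81 kJ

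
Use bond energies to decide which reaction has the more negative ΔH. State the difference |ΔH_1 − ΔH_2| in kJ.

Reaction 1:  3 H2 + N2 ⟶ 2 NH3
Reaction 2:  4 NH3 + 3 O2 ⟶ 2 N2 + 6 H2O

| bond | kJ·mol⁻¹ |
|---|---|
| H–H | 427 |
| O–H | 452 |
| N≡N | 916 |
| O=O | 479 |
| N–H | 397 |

Reaction 2, by 870 kJ

Reaction 1:
  Bonds broken (reactants):
    H–H: 3 × 427 = 1281
    N≡N: 1 × 916 = 916
    Σ(broken) = 2197 kJ
  Bonds formed (products):
    N–H: 6 × 397 = 2382
    Σ(formed) = 2382 kJ
  ΔH_1 = 2197 − 2382 = −185 kJ
Reaction 2:
  Bonds broken (reactants):
    N–H: 12 × 397 = 4764
    O=O: 3 × 479 = 1437
    Σ(broken) = 6201 kJ
  Bonds formed (products):
    N≡N: 2 × 916 = 1832
    O–H: 12 × 452 = 5424
    Σ(formed) = 7256 kJ
  ΔH_2 = 6201 − 7256 = −1055 kJ
ΔH_1 − ΔH_2 = +870 kJ, so reaction 2 has the more negative ΔH; |ΔH_1 − ΔH_2| = 870 kJ.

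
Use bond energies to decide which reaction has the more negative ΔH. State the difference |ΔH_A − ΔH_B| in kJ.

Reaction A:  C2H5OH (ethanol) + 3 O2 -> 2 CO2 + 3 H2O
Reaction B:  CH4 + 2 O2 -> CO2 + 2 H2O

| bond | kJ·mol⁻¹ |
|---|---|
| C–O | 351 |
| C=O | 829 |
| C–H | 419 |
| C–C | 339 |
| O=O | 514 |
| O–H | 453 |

Reaction A, by 488 kJ

Reaction A:
  Bonds broken (reactants):
    C–C: 1 × 339 = 339
    C–H: 5 × 419 = 2095
    C–O: 1 × 351 = 351
    O–H: 1 × 453 = 453
    O=O: 3 × 514 = 1542
    Σ(broken) = 4780 kJ
  Bonds formed (products):
    C=O: 4 × 829 = 3316
    O–H: 6 × 453 = 2718
    Σ(formed) = 6034 kJ
  ΔH_A = 4780 − 6034 = −1254 kJ
Reaction B:
  Bonds broken (reactants):
    C–H: 4 × 419 = 1676
    O=O: 2 × 514 = 1028
    Σ(broken) = 2704 kJ
  Bonds formed (products):
    C=O: 2 × 829 = 1658
    O–H: 4 × 453 = 1812
    Σ(formed) = 3470 kJ
  ΔH_B = 2704 − 3470 = −766 kJ
ΔH_A − ΔH_B = −488 kJ, so reaction A has the more negative ΔH; |ΔH_A − ΔH_B| = 488 kJ.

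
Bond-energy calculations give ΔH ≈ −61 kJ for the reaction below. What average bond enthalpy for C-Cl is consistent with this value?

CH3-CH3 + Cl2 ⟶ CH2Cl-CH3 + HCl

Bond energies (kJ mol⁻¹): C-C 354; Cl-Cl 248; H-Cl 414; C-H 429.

D(C-Cl) ≈ 324 kJ/mol

Let D be the C-Cl bond energy.
Σ(broken) = 1×354 + 6×429 + 1×248 = 3176
Σ(formed) = 1×354 + 1×D + 5×429 + 1×414 = 2913 + D
ΔH = Σ(broken) − Σ(formed) = (3176) − (2913 + D) = +263 − D
Setting this equal to −61 kJ gives D = 324 kJ/mol.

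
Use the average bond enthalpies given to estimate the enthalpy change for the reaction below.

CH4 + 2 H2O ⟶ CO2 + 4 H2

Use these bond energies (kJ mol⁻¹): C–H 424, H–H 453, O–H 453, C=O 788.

Bonds broken (reactants):
  C–H: 4 × 424 = 1696
  O–H: 4 × 453 = 1812
  Σ(broken) = 3508 kJ
Bonds formed (products):
  C=O: 2 × 788 = 1576
  H–H: 4 × 453 = 1812
  Σ(formed) = 3388 kJ
ΔH = Σ(broken) − Σ(formed) = 3508 − 3388 = +120 kJ

ΔH ≈ +120 kJ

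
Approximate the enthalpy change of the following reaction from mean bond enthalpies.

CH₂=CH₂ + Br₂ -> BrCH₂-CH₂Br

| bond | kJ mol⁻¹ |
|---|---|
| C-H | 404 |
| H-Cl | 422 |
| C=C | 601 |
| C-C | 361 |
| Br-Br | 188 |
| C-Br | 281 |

Bonds broken (reactants):
  Br-Br: 1 × 188 = 188
  C-H: 4 × 404 = 1616
  C=C: 1 × 601 = 601
  Σ(broken) = 2405 kJ
Bonds formed (products):
  C-Br: 2 × 281 = 562
  C-C: 1 × 361 = 361
  C-H: 4 × 404 = 1616
  Σ(formed) = 2539 kJ
ΔH = Σ(broken) − Σ(formed) = 2405 − 2539 = −134 kJ

ΔH ≈ −134 kJ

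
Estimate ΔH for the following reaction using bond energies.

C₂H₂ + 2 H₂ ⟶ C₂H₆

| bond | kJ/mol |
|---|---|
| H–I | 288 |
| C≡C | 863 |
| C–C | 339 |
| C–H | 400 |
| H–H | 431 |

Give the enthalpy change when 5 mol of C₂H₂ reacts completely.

ΔH = −1070 kJ

Bonds broken (reactants):
  C≡C: 1 × 863 = 863
  C–H: 2 × 400 = 800
  H–H: 2 × 431 = 862
  Σ(broken) = 2525 kJ
Bonds formed (products):
  C–C: 1 × 339 = 339
  C–H: 6 × 400 = 2400
  Σ(formed) = 2739 kJ
ΔH = Σ(broken) − Σ(formed) = 2525 − 2739 = −214 kJ
For 5× the reaction as written: 5 × (−214) = −1070 kJ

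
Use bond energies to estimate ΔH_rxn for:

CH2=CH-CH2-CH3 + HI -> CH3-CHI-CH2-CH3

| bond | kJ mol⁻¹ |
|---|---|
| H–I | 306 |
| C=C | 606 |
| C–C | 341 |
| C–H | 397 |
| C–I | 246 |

ΔH ≈ −72 kJ

Bonds broken (reactants):
  C–C: 2 × 341 = 682
  C–H: 8 × 397 = 3176
  C=C: 1 × 606 = 606
  H–I: 1 × 306 = 306
  Σ(broken) = 4770 kJ
Bonds formed (products):
  C–C: 3 × 341 = 1023
  C–H: 9 × 397 = 3573
  C–I: 1 × 246 = 246
  Σ(formed) = 4842 kJ
ΔH = Σ(broken) − Σ(formed) = 4770 − 4842 = −72 kJ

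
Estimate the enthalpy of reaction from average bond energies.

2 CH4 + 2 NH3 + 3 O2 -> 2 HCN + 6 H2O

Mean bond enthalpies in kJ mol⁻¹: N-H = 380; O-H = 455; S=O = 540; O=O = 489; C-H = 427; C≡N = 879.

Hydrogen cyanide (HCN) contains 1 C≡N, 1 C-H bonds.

ΔH ≈ −909 kJ

Bonds broken (reactants):
  C-H: 8 × 427 = 3416
  N-H: 6 × 380 = 2280
  O=O: 3 × 489 = 1467
  Σ(broken) = 7163 kJ
Bonds formed (products):
  C≡N: 2 × 879 = 1758
  C-H: 2 × 427 = 854
  O-H: 12 × 455 = 5460
  Σ(formed) = 8072 kJ
ΔH = Σ(broken) − Σ(formed) = 7163 − 8072 = −909 kJ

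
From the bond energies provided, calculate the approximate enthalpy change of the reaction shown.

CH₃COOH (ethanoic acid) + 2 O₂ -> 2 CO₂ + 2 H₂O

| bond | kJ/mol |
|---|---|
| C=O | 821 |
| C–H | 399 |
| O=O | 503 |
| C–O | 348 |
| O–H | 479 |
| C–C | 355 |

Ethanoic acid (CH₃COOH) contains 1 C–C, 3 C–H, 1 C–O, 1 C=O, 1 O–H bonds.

Bonds broken (reactants):
  C–C: 1 × 355 = 355
  C–H: 3 × 399 = 1197
  C–O: 1 × 348 = 348
  C=O: 1 × 821 = 821
  O–H: 1 × 479 = 479
  O=O: 2 × 503 = 1006
  Σ(broken) = 4206 kJ
Bonds formed (products):
  C=O: 4 × 821 = 3284
  O–H: 4 × 479 = 1916
  Σ(formed) = 5200 kJ
ΔH = Σ(broken) − Σ(formed) = 4206 − 5200 = −994 kJ

ΔH ≈ −994 kJ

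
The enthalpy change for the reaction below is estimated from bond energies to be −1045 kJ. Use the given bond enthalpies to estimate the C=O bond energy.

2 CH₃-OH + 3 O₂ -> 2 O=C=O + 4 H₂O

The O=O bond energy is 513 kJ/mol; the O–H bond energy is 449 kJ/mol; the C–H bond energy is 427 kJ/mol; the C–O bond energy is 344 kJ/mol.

Let D be the C=O bond energy.
Σ(broken) = 6×427 + 2×344 + 2×449 + 3×513 = 5687
Σ(formed) = 4×D + 8×449 = 3592 + 4D
ΔH = Σ(broken) − Σ(formed) = (5687) − (3592 + 4D) = +2095 − 4D
Setting this equal to −1045 kJ gives 4D = 3140, so D = 785 kJ/mol.

D(C=O) ≈ 785 kJ/mol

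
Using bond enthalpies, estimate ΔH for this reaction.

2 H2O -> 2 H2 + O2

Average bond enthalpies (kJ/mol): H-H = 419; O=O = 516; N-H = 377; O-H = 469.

Bonds broken (reactants):
  O-H: 4 × 469 = 1876
  Σ(broken) = 1876 kJ
Bonds formed (products):
  H-H: 2 × 419 = 838
  O=O: 1 × 516 = 516
  Σ(formed) = 1354 kJ
ΔH = Σ(broken) − Σ(formed) = 1876 − 1354 = +522 kJ

ΔH ≈ +522 kJ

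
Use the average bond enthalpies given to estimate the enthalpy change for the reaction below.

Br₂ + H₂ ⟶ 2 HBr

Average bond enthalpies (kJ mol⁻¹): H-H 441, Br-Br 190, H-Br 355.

Bonds broken (reactants):
  Br-Br: 1 × 190 = 190
  H-H: 1 × 441 = 441
  Σ(broken) = 631 kJ
Bonds formed (products):
  H-Br: 2 × 355 = 710
  Σ(formed) = 710 kJ
ΔH = Σ(broken) − Σ(formed) = 631 − 710 = −79 kJ

ΔH ≈ −79 kJ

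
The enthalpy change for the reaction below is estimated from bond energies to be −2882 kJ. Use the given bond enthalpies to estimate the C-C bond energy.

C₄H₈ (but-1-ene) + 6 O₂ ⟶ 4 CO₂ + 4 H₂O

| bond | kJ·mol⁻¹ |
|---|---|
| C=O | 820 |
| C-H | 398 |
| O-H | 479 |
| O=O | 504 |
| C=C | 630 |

D(C-C) ≈ 336 kJ/mol

Let D be the C-C bond energy.
Σ(broken) = 2×D + 8×398 + 1×630 + 6×504 = 6838 + 2D
Σ(formed) = 8×820 + 8×479 = 10392
ΔH = Σ(broken) − Σ(formed) = (6838 + 2D) − (10392) = −3554 + 2D
Setting this equal to −2882 kJ gives 2D = 672, so D = 336 kJ/mol.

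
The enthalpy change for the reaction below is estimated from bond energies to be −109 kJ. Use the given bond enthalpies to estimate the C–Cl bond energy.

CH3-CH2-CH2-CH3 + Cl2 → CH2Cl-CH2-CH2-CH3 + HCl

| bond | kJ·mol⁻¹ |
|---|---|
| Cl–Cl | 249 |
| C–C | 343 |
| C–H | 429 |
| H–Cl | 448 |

Let D be the C–Cl bond energy.
Σ(broken) = 3×343 + 10×429 + 1×249 = 5568
Σ(formed) = 3×343 + 1×D + 9×429 + 1×448 = 5338 + D
ΔH = Σ(broken) − Σ(formed) = (5568) − (5338 + D) = +230 − D
Setting this equal to −109 kJ gives D = 339 kJ/mol.

D(C–Cl) ≈ 339 kJ/mol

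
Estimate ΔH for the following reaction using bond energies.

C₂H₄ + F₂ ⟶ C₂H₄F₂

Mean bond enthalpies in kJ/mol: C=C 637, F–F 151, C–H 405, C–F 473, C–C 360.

ΔH ≈ −518 kJ

Bonds broken (reactants):
  C–H: 4 × 405 = 1620
  C=C: 1 × 637 = 637
  F–F: 1 × 151 = 151
  Σ(broken) = 2408 kJ
Bonds formed (products):
  C–C: 1 × 360 = 360
  C–F: 2 × 473 = 946
  C–H: 4 × 405 = 1620
  Σ(formed) = 2926 kJ
ΔH = Σ(broken) − Σ(formed) = 2408 − 2926 = −518 kJ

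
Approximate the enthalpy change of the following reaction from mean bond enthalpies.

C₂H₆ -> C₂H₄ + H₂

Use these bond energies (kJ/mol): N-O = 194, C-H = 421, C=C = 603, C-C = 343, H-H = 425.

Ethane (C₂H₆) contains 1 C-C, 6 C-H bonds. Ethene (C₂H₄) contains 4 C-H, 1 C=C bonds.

ΔH ≈ +157 kJ

Bonds broken (reactants):
  C-C: 1 × 343 = 343
  C-H: 6 × 421 = 2526
  Σ(broken) = 2869 kJ
Bonds formed (products):
  C-H: 4 × 421 = 1684
  C=C: 1 × 603 = 603
  H-H: 1 × 425 = 425
  Σ(formed) = 2712 kJ
ΔH = Σ(broken) − Σ(formed) = 2869 − 2712 = +157 kJ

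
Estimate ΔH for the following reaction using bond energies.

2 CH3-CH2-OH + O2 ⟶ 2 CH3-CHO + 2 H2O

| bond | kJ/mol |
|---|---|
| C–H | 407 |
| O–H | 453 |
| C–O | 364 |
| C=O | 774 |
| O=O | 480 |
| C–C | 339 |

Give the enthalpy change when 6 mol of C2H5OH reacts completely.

Bonds broken (reactants):
  C–C: 2 × 339 = 678
  C–H: 10 × 407 = 4070
  C–O: 2 × 364 = 728
  O–H: 2 × 453 = 906
  O=O: 1 × 480 = 480
  Σ(broken) = 6862 kJ
Bonds formed (products):
  C–C: 2 × 339 = 678
  C–H: 8 × 407 = 3256
  C=O: 2 × 774 = 1548
  O–H: 4 × 453 = 1812
  Σ(formed) = 7294 kJ
ΔH = Σ(broken) − Σ(formed) = 6862 − 7294 = −432 kJ
For 3× the reaction as written: 3 × (−432) = −1296 kJ

ΔH = −1296 kJ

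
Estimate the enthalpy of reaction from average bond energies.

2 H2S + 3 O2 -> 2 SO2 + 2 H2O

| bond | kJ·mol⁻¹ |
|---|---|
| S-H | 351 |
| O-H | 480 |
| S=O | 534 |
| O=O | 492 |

Bonds broken (reactants):
  O=O: 3 × 492 = 1476
  S-H: 4 × 351 = 1404
  Σ(broken) = 2880 kJ
Bonds formed (products):
  O-H: 4 × 480 = 1920
  S=O: 4 × 534 = 2136
  Σ(formed) = 4056 kJ
ΔH = Σ(broken) − Σ(formed) = 2880 − 4056 = −1176 kJ

ΔH ≈ −1176 kJ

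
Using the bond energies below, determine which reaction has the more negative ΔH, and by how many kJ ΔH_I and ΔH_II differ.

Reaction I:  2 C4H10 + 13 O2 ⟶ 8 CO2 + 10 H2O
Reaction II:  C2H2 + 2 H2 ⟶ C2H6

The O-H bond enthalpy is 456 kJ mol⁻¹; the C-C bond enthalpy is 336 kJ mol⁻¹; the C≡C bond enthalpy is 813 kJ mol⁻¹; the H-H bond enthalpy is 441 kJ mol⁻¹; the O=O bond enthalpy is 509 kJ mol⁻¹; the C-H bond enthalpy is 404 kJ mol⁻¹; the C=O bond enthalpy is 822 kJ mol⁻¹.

Reaction I, by 5302 kJ

Reaction I:
  Bonds broken (reactants):
    C-C: 6 × 336 = 2016
    C-H: 20 × 404 = 8080
    O=O: 13 × 509 = 6617
    Σ(broken) = 16713 kJ
  Bonds formed (products):
    C=O: 16 × 822 = 13152
    O-H: 20 × 456 = 9120
    Σ(formed) = 22272 kJ
  ΔH_I = 16713 − 22272 = −5559 kJ
Reaction II:
  Bonds broken (reactants):
    C≡C: 1 × 813 = 813
    C-H: 2 × 404 = 808
    H-H: 2 × 441 = 882
    Σ(broken) = 2503 kJ
  Bonds formed (products):
    C-C: 1 × 336 = 336
    C-H: 6 × 404 = 2424
    Σ(formed) = 2760 kJ
  ΔH_II = 2503 − 2760 = −257 kJ
ΔH_I − ΔH_II = −5302 kJ, so reaction I has the more negative ΔH; |ΔH_I − ΔH_II| = 5302 kJ.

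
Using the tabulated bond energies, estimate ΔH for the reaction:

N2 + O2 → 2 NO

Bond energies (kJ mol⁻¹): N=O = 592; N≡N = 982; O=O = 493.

ΔH ≈ +291 kJ

Bonds broken (reactants):
  N≡N: 1 × 982 = 982
  O=O: 1 × 493 = 493
  Σ(broken) = 1475 kJ
Bonds formed (products):
  N=O: 2 × 592 = 1184
  Σ(formed) = 1184 kJ
ΔH = Σ(broken) − Σ(formed) = 1475 − 1184 = +291 kJ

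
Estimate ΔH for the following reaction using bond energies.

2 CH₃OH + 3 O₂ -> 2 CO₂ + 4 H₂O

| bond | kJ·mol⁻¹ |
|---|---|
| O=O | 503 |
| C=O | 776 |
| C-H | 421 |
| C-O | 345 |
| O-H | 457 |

Bonds broken (reactants):
  C-H: 6 × 421 = 2526
  C-O: 2 × 345 = 690
  O-H: 2 × 457 = 914
  O=O: 3 × 503 = 1509
  Σ(broken) = 5639 kJ
Bonds formed (products):
  C=O: 4 × 776 = 3104
  O-H: 8 × 457 = 3656
  Σ(formed) = 6760 kJ
ΔH = Σ(broken) − Σ(formed) = 5639 − 6760 = −1121 kJ

ΔH ≈ −1121 kJ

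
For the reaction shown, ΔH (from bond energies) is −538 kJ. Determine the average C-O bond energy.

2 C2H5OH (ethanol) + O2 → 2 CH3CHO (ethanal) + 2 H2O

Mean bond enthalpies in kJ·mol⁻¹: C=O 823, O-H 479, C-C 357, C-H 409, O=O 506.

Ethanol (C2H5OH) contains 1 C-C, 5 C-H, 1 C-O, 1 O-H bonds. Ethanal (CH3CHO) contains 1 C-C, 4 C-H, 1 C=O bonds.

Let D be the C-O bond energy.
Σ(broken) = 2×357 + 10×409 + 2×D + 2×479 + 1×506 = 6268 + 2D
Σ(formed) = 2×357 + 8×409 + 2×823 + 4×479 = 7548
ΔH = Σ(broken) − Σ(formed) = (6268 + 2D) − (7548) = −1280 + 2D
Setting this equal to −538 kJ gives 2D = 742, so D = 371 kJ/mol.

D(C-O) ≈ 371 kJ/mol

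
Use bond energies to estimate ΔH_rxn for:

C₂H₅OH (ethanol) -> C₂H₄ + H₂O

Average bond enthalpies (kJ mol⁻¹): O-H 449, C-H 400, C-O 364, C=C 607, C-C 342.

Bonds broken (reactants):
  C-C: 1 × 342 = 342
  C-H: 5 × 400 = 2000
  C-O: 1 × 364 = 364
  O-H: 1 × 449 = 449
  Σ(broken) = 3155 kJ
Bonds formed (products):
  C-H: 4 × 400 = 1600
  C=C: 1 × 607 = 607
  O-H: 2 × 449 = 898
  Σ(formed) = 3105 kJ
ΔH = Σ(broken) − Σ(formed) = 3155 − 3105 = +50 kJ

ΔH ≈ +50 kJ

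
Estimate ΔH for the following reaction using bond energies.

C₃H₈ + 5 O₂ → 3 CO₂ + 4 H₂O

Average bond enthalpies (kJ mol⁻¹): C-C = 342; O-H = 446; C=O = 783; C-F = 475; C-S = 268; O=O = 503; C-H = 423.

ΔH ≈ −1683 kJ

Bonds broken (reactants):
  C-C: 2 × 342 = 684
  C-H: 8 × 423 = 3384
  O=O: 5 × 503 = 2515
  Σ(broken) = 6583 kJ
Bonds formed (products):
  C=O: 6 × 783 = 4698
  O-H: 8 × 446 = 3568
  Σ(formed) = 8266 kJ
ΔH = Σ(broken) − Σ(formed) = 6583 − 8266 = −1683 kJ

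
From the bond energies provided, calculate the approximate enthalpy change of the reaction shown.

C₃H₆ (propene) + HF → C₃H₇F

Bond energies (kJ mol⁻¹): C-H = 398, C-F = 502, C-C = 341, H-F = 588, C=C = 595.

Bonds broken (reactants):
  C-C: 1 × 341 = 341
  C-H: 6 × 398 = 2388
  C=C: 1 × 595 = 595
  H-F: 1 × 588 = 588
  Σ(broken) = 3912 kJ
Bonds formed (products):
  C-C: 2 × 341 = 682
  C-F: 1 × 502 = 502
  C-H: 7 × 398 = 2786
  Σ(formed) = 3970 kJ
ΔH = Σ(broken) − Σ(formed) = 3912 − 3970 = −58 kJ

ΔH ≈ −58 kJ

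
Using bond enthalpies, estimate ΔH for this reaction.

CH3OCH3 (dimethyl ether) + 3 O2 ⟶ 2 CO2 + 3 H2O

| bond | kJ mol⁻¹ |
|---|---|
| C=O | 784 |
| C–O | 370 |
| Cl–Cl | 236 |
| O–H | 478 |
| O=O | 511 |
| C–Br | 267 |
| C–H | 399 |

Bonds broken (reactants):
  C–H: 6 × 399 = 2394
  C–O: 2 × 370 = 740
  O=O: 3 × 511 = 1533
  Σ(broken) = 4667 kJ
Bonds formed (products):
  C=O: 4 × 784 = 3136
  O–H: 6 × 478 = 2868
  Σ(formed) = 6004 kJ
ΔH = Σ(broken) − Σ(formed) = 4667 − 6004 = −1337 kJ

ΔH ≈ −1337 kJ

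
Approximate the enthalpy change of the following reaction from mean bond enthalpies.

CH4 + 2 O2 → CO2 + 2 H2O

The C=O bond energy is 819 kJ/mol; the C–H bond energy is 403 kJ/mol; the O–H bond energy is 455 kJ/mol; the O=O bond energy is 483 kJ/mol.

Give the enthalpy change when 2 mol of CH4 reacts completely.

Bonds broken (reactants):
  C–H: 4 × 403 = 1612
  O=O: 2 × 483 = 966
  Σ(broken) = 2578 kJ
Bonds formed (products):
  C=O: 2 × 819 = 1638
  O–H: 4 × 455 = 1820
  Σ(formed) = 3458 kJ
ΔH = Σ(broken) − Σ(formed) = 2578 − 3458 = −880 kJ
For 2× the reaction as written: 2 × (−880) = −1760 kJ

ΔH = −1760 kJ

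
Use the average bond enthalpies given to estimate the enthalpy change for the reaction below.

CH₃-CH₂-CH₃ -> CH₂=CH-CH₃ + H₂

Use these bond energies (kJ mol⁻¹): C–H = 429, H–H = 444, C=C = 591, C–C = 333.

Bonds broken (reactants):
  C–C: 2 × 333 = 666
  C–H: 8 × 429 = 3432
  Σ(broken) = 4098 kJ
Bonds formed (products):
  C–C: 1 × 333 = 333
  C–H: 6 × 429 = 2574
  C=C: 1 × 591 = 591
  H–H: 1 × 444 = 444
  Σ(formed) = 3942 kJ
ΔH = Σ(broken) − Σ(formed) = 4098 − 3942 = +156 kJ

ΔH ≈ +156 kJ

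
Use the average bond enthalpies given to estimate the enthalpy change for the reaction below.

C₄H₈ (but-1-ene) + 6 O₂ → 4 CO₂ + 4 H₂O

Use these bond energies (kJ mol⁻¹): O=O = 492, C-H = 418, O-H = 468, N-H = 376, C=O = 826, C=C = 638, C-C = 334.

Bonds broken (reactants):
  C-C: 2 × 334 = 668
  C-H: 8 × 418 = 3344
  C=C: 1 × 638 = 638
  O=O: 6 × 492 = 2952
  Σ(broken) = 7602 kJ
Bonds formed (products):
  C=O: 8 × 826 = 6608
  O-H: 8 × 468 = 3744
  Σ(formed) = 10352 kJ
ΔH = Σ(broken) − Σ(formed) = 7602 − 10352 = −2750 kJ

ΔH ≈ −2750 kJ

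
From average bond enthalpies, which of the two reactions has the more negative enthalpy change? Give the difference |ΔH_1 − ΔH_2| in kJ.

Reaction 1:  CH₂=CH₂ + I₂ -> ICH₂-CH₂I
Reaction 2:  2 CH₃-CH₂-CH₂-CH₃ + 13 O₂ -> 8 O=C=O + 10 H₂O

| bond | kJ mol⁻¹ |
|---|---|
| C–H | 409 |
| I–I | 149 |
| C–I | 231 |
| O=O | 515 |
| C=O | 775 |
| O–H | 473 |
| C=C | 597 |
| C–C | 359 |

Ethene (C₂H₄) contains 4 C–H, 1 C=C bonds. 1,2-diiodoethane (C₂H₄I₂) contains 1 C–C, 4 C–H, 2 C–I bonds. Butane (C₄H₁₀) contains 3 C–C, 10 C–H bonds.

Reaction 1:
  Bonds broken (reactants):
    C–H: 4 × 409 = 1636
    C=C: 1 × 597 = 597
    I–I: 1 × 149 = 149
    Σ(broken) = 2382 kJ
  Bonds formed (products):
    C–C: 1 × 359 = 359
    C–H: 4 × 409 = 1636
    C–I: 2 × 231 = 462
    Σ(formed) = 2457 kJ
  ΔH_1 = 2382 − 2457 = −75 kJ
Reaction 2:
  Bonds broken (reactants):
    C–C: 6 × 359 = 2154
    C–H: 20 × 409 = 8180
    O=O: 13 × 515 = 6695
    Σ(broken) = 17029 kJ
  Bonds formed (products):
    C=O: 16 × 775 = 12400
    O–H: 20 × 473 = 9460
    Σ(formed) = 21860 kJ
  ΔH_2 = 17029 − 21860 = −4831 kJ
ΔH_1 − ΔH_2 = +4756 kJ, so reaction 2 has the more negative ΔH; |ΔH_1 − ΔH_2| = 4756 kJ.

Reaction 2, by 4756 kJ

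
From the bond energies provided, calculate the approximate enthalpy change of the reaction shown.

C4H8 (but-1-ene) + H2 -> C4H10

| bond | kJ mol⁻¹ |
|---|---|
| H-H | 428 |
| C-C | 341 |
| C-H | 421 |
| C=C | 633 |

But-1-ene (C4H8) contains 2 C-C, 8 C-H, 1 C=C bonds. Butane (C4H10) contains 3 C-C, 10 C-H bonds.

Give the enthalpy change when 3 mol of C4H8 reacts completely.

ΔH = −366 kJ

Bonds broken (reactants):
  C-C: 2 × 341 = 682
  C-H: 8 × 421 = 3368
  C=C: 1 × 633 = 633
  H-H: 1 × 428 = 428
  Σ(broken) = 5111 kJ
Bonds formed (products):
  C-C: 3 × 341 = 1023
  C-H: 10 × 421 = 4210
  Σ(formed) = 5233 kJ
ΔH = Σ(broken) − Σ(formed) = 5111 − 5233 = −122 kJ
For 3× the reaction as written: 3 × (−122) = −366 kJ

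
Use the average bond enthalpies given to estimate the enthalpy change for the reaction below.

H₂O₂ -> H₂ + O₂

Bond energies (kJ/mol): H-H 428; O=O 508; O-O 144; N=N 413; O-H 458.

Bonds broken (reactants):
  O-H: 2 × 458 = 916
  O-O: 1 × 144 = 144
  Σ(broken) = 1060 kJ
Bonds formed (products):
  H-H: 1 × 428 = 428
  O=O: 1 × 508 = 508
  Σ(formed) = 936 kJ
ΔH = Σ(broken) − Σ(formed) = 1060 − 936 = +124 kJ

ΔH ≈ +124 kJ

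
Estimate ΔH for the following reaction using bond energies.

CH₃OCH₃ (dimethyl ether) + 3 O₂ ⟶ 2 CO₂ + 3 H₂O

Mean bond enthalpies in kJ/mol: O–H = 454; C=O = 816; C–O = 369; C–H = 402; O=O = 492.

Bonds broken (reactants):
  C–H: 6 × 402 = 2412
  C–O: 2 × 369 = 738
  O=O: 3 × 492 = 1476
  Σ(broken) = 4626 kJ
Bonds formed (products):
  C=O: 4 × 816 = 3264
  O–H: 6 × 454 = 2724
  Σ(formed) = 5988 kJ
ΔH = Σ(broken) − Σ(formed) = 4626 − 5988 = −1362 kJ

ΔH ≈ −1362 kJ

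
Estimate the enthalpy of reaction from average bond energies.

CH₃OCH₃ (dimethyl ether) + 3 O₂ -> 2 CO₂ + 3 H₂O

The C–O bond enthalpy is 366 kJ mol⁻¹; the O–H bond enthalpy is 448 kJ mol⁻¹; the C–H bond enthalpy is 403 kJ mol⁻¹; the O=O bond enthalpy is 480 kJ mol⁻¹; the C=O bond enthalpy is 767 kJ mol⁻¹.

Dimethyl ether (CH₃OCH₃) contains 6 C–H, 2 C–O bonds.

ΔH ≈ −1166 kJ

Bonds broken (reactants):
  C–H: 6 × 403 = 2418
  C–O: 2 × 366 = 732
  O=O: 3 × 480 = 1440
  Σ(broken) = 4590 kJ
Bonds formed (products):
  C=O: 4 × 767 = 3068
  O–H: 6 × 448 = 2688
  Σ(formed) = 5756 kJ
ΔH = Σ(broken) − Σ(formed) = 4590 − 5756 = −1166 kJ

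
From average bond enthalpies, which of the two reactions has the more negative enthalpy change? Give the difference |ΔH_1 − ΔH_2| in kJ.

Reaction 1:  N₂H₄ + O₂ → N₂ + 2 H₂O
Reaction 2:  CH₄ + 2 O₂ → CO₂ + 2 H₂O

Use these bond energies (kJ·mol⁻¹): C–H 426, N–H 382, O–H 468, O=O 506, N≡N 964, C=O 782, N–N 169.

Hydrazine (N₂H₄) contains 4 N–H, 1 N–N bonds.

Reaction 1:
  Bonds broken (reactants):
    N–H: 4 × 382 = 1528
    N–N: 1 × 169 = 169
    O=O: 1 × 506 = 506
    Σ(broken) = 2203 kJ
  Bonds formed (products):
    N≡N: 1 × 964 = 964
    O–H: 4 × 468 = 1872
    Σ(formed) = 2836 kJ
  ΔH_1 = 2203 − 2836 = −633 kJ
Reaction 2:
  Bonds broken (reactants):
    C–H: 4 × 426 = 1704
    O=O: 2 × 506 = 1012
    Σ(broken) = 2716 kJ
  Bonds formed (products):
    C=O: 2 × 782 = 1564
    O–H: 4 × 468 = 1872
    Σ(formed) = 3436 kJ
  ΔH_2 = 2716 − 3436 = −720 kJ
ΔH_1 − ΔH_2 = +87 kJ, so reaction 2 has the more negative ΔH; |ΔH_1 − ΔH_2| = 87 kJ.

Reaction 2, by 87 kJ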